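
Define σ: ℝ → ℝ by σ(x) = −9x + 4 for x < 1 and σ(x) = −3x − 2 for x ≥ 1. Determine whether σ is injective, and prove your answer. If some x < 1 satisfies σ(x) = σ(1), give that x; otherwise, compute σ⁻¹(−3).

Both pieces are strictly decreasing (slopes −9 and −3), so each is injective on its own interval.
The left piece maps (−∞, 1) onto (−5, ∞); the right piece maps [1, ∞) onto (−∞, −5].
These images are disjoint, so no value is attained by both pieces. Thus σ is injective.
Because the two images are disjoint, no x < 1 has σ(x) = σ(1), so we compute σ⁻¹(−3): −3 lies in (−5, ∞), so solve −9x + 4 = −3: x = (−3 − 4)/(−9) = 7/9.

7/9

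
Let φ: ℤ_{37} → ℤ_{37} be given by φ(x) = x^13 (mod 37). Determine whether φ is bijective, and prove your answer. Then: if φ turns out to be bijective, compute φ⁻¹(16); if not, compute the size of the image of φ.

Since 37 is prime, the nonzero elements of ℤ_{37} form a cyclic group of order 36.
As gcd(13, 36) = 1, raising to the 13th power is a bijection on this group: if u^13 ≡ v^13 then (uv^{−1})^13 = 1, and the only element of order dividing gcd(13, 36) = 1 is 1, so u = v.
With φ(0) = 0 this makes φ injective on all of ℤ_{37}, hence bijective (finite equal-size domain and codomain). In particular φ is bijective.
Since φ is bijective, we find the preimage of 16. The inverse of x ↦ x^13 on (ℤ_{37})^× is x ↦ x^25, because 13·25 = 325 = 9·36 + 1 ≡ 1 (mod 36) and x^{36} = 1 for x ≠ 0 (Fermat). So φ⁻¹(16) = 16^25 mod 37.
Repeated squaring mod 37: 16^1 ≡ 16, 16^2 ≡ 16² = 256 ≡ 34, 16^4 ≡ 34² = 1156 ≡ 9, 16^8 ≡ 9² = 81 ≡ 7, 16^16 ≡ 7² = 49 ≡ 12. Since 25 = 16 + 8 + 1, 16^25 ≡ 12·7·16: 12·7 = 84 ≡ 10, then 10·16 = 160 ≡ 12. So 16^25 ≡ 12 (mod 37).
Hence φ⁻¹(16) = 12.

12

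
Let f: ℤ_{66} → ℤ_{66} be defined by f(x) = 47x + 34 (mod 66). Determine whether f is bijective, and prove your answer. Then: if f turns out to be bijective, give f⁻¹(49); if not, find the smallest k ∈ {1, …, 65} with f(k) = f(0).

27

Recall: f is injective if f(x_1) = f(x_2) implies x_1 = x_2.
If f(x_1) = f(x_2), then 47x_1 ≡ 47x_2 (mod 66). Because gcd(47, 66) = 1, we may cancel 47 to get x_1 ≡ x_2 (mod 66).
We now compute 47⁻¹ mod 66 explicitly. Euclid's algorithm: 66 = 1·47 + 19, 47 = 2·19 + 9, 19 = 2·9 + 1; back-substituting gives 1 = 59·47 − 42·66, so 47⁻¹ ≡ 59 (mod 66).
Then y ↦ 59(y − 34) is a two-sided inverse to f, so every y ∈ ℤ_{66} has a preimage.
Thus f is bijective.
Since f is bijective, we find f⁻¹(49): we need 47x ≡ 49 − 34 ≡ 15 (mod 66). Using 47⁻¹ = 59: x ≡ 59·15 = 885 = 13·66 + 27, so x = 27.
Check: f(27) = 47·27 + 34 = 1303 = 19·66 + 49 ≡ 49 (mod 66).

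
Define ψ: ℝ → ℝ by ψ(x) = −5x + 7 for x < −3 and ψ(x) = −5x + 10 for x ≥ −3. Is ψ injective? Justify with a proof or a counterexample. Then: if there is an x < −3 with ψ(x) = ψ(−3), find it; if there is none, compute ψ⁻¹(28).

-18/5

Both pieces are strictly decreasing (slopes −5 and −5), so each is injective on its own interval.
The left piece maps (−∞, −3) onto (22, ∞); the right piece maps [−3, ∞) onto (−∞, 25].
These images overlap. In particular ψ(−3) = 25 (right piece), and solving −5x + 7 = 25 on the left piece gives x = −18/5 < −3.
So ψ(−18/5) = ψ(−3) with −18/5 ≠ −3, and ψ is not injective. This x = −18/5 is the requested value below −3.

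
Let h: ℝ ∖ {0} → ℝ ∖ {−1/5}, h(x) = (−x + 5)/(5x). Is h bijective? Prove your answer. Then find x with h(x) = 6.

5/31

Suppose h(u) = h(v). Cross-multiplying: (−u + 5)(5v) = (−v + 5)(5u).
Expanding both sides and cancelling the symmetric terms leaves −25·(u − v) = 0. Since −25 ≠ 0, u = v. Hence h is injective.
For any y ≠ −1/5, solving y(5x) = −x + 5 for x gives a well-defined x ≠ 0. So h is surjective.
Therefore h is bijective.
Solving h(x) = 6: cross-multiplying gives −x + 5 = 6(5x), which rearranges to −31x = −5, so x = 5/31.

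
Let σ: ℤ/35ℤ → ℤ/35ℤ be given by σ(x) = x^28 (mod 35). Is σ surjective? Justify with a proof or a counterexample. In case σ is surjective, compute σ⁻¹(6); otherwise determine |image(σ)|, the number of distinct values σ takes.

8

σ(3): Repeated squaring mod 35: 3^1 ≡ 3, 3^2 ≡ 3² = 9, 3^4 ≡ 9² = 81 ≡ 11, 3^8 ≡ 11² = 121 ≡ 16, 3^16 ≡ 16² = 256 ≡ 11. Since 28 = 16 + 8 + 4, 3^28 ≡ 11·16·11: 11·16 = 176 ≡ 1, then 1·11 = 11. So 3^28 ≡ 11 (mod 35).
σ(4): Repeated squaring mod 35: 4^1 ≡ 4, 4^2 ≡ 4² = 16, 4^4 ≡ 16² = 256 ≡ 11, 4^8 ≡ 11² = 121 ≡ 16, 4^16 ≡ 16² = 256 ≡ 11. Since 28 = 16 + 8 + 4, 4^28 ≡ 11·16·11: 11·16 = 176 ≡ 1, then 1·11 = 11. So 4^28 ≡ 11 (mod 35).
So σ(3) = σ(4) = 11 while 3 ≠ 4, therefore σ is not injective.
A non-injective map from the 35-element set ℤ/35ℤ to itself takes at most 34 distinct values, so it cannot be surjective. So σ is not surjective.
Since σ is not surjective, we determine |image(σ)|. Computing x^28 mod 35 for each x (by repeated squaring, reducing mod 35 at every step), the values σ(0), σ(1), …, σ(34) are: 0, 1, 16, 11, 11, 30, 1, 21, 1, 16, 25, 11, 16, 1, 21, 15, 16, 11, 11, 16, 15, 21, 1, 16, 11, 25, 16, 1, 21, 1, 30, 11, 11, 16, 1.
The distinct values are {0, 1, 11, 15, 16, 21, 25, 30}; there are 8 of them.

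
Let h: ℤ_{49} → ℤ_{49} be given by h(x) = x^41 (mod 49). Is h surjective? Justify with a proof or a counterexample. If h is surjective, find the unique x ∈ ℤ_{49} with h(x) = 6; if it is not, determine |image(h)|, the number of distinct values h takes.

h(0) = 0^41 = 0.
h(7): Repeated squaring mod 49: 7^1 ≡ 7, 7^2 ≡ 7² = 49 ≡ 0, 7^4 ≡ 0² = 0, 7^8 ≡ 0² = 0, 7^16 ≡ 0² = 0, 7^32 ≡ 0² = 0. Since 41 = 32 + 8 + 1, 7^41 ≡ 0·0·7: 0·0 = 0, then 0·7 = 0. So 7^41 ≡ 0 (mod 49).
So h(0) = h(7) = 0 while 0 ≠ 7, hence h is not injective.
A non-injective map from the 49-element set ℤ_{49} to itself takes at most 48 distinct values, so it cannot be surjective. So h is not surjective.
Since h is not surjective, we determine |image(h)|. Computing x^41 mod 49 for each x (by repeated squaring, reducing mod 49 at every step), the values h(0), h(1), …, h(48) are: 0, 1, 25, 33, 37, 10, 41, 0, 43, 11, 5, 9, 45, 34, 0, 36, 46, 26, 30, 31, 27, 0, 29, 32, 47, 2, 17, 20, 0, 22, 18, 19, 23, 3, 13, 0, 15, 4, 40, 44, 38, 6, 0, 8, 39, 12, 16, 24, 48.
The distinct values are {0, 1, 2, 3, 4, 5, 6, 8, 9, 10, 11, 12, 13, 15, 16, 17, 18, 19, 20, 22, 23, 24, 25, 26, 27, 29, 30, 31, 32, 33, 34, 36, 37, 38, 39, 40, 41, 43, 44, 45, 46, 47, 48}; there are 43 of them.

43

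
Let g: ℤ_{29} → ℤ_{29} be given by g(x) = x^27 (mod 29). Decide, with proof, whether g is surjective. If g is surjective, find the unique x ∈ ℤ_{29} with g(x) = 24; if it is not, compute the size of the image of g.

23

Since 29 is prime, the nonzero elements of ℤ_{29} form a cyclic group of order 28.
As gcd(27, 28) = 1, raising to the 27th power is a bijection on this group: if u^27 ≡ v^27 then (uv^{−1})^27 = 1, and the only element of order dividing gcd(27, 28) = 1 is 1, so u = v.
With g(0) = 0 this makes g injective on all of ℤ_{29}, hence bijective (finite equal-size domain and codomain). In particular g is surjective.
Since g is surjective, we find the preimage of 24. The inverse of x ↦ x^27 on (ℤ_{29})^× is x ↦ x^27, because 27·27 = 729 = 26·28 + 1 ≡ 1 (mod 28) and x^{28} = 1 for x ≠ 0 (Fermat). So g⁻¹(24) = 24^27 mod 29.
Repeated squaring mod 29: 24^1 ≡ 24, 24^2 ≡ 24² = 576 ≡ 25, 24^4 ≡ 25² = 625 ≡ 16, 24^8 ≡ 16² = 256 ≡ 24, 24^16 ≡ 24² = 576 ≡ 25. Since 27 = 16 + 8 + 2 + 1, 24^27 ≡ 25·24·25·24: 25·24 = 600 ≡ 20, then 20·25 = 500 ≡ 7, then 7·24 = 168 ≡ 23. So 24^27 ≡ 23 (mod 29).
Hence g⁻¹(24) = 23.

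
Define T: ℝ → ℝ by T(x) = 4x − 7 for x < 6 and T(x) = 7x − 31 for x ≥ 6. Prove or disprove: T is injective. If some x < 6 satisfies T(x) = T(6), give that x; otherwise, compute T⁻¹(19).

9/2

Both pieces are strictly increasing (slopes 4 and 7), so each is injective on its own interval.
The left piece maps (−∞, 6) onto (−∞, 17); the right piece maps [6, ∞) onto [11, ∞).
These images overlap. In particular T(6) = 11 (right piece), and solving 4x − 7 = 11 on the left piece gives x = 9/2 < 6.
So T(9/2) = T(6) with 9/2 ≠ 6, and T is not injective. This x = 9/2 is the requested value below 6.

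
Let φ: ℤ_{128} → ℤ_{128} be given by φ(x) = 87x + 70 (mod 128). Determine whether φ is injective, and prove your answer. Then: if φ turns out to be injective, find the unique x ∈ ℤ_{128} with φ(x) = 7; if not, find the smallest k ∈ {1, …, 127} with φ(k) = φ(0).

Suppose φ(u) = φ(v) in ℤ_{128}. Then 87u + 70 ≡ 87v + 70 (mod 128), hence 87(u − v) ≡ 0 (mod 128).
Since gcd(87, 128) = 1, 87 is invertible modulo 128, thus u − v ≡ 0 (mod 128), i.e. u = v.
Hence φ is injective.
We now compute 87⁻¹ mod 128 explicitly. Euclid's algorithm: 128 = 1·87 + 41, 87 = 2·41 + 5, 41 = 8·5 + 1; back-substituting gives 1 = 103·87 − 70·128, so 87⁻¹ ≡ 103 (mod 128).
Since φ is injective, we compute φ⁻¹(7): solve 87x + 70 ≡ 7 (mod 128), i.e. 87x ≡ 65 (mod 128).
Multiplying by 87⁻¹ = 103 gives x ≡ 103·65 = 6695 = 52·128 + 39 ≡ 39 (mod 128).
Check: φ(39) = 87·39 + 70 = 3463 = 27·128 + 7 ≡ 7 (mod 128).

39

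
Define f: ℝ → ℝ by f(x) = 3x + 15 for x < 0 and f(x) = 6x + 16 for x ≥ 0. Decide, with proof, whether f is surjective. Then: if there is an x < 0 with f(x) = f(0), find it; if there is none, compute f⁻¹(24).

Both pieces are strictly increasing (slopes 3 and 6), so each is injective on its own interval.
The left piece maps (−∞, 0) onto (−∞, 15); the right piece maps [0, ∞) onto [16, ∞).
The union (−∞, 15) ∪ [16, ∞) omits the interval between 15 and 16; in particular 15 has no preimage. So f is not surjective.
Because the two images are disjoint, no x < 0 has f(x) = f(0), so we compute f⁻¹(24): 24 lies in [16, ∞), so solve 6x + 16 = 24: x = (24 − 16)/6 = 4/3.

4/3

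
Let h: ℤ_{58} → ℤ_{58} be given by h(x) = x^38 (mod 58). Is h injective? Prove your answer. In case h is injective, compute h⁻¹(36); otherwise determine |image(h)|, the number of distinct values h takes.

30

h(28): Repeated squaring mod 58: 28^1 ≡ 28, 28^2 ≡ 28² = 784 ≡ 30, 28^4 ≡ 30² = 900 ≡ 30, 28^8 ≡ 30² = 900 ≡ 30, 28^16 ≡ 30² = 900 ≡ 30, 28^32 ≡ 30² = 900 ≡ 30. Since 38 = 32 + 4 + 2, 28^38 ≡ 30·30·30: 30·30 = 900 ≡ 30, then 30·30 = 900 ≡ 30. So 28^38 ≡ 30 (mod 58).
h(30): Repeated squaring mod 58: 30^1 ≡ 30, 30^2 ≡ 30² = 900 ≡ 30, 30^4 ≡ 30² = 900 ≡ 30, 30^8 ≡ 30² = 900 ≡ 30, 30^16 ≡ 30² = 900 ≡ 30, 30^32 ≡ 30² = 900 ≡ 30. Since 38 = 32 + 4 + 2, 30^38 ≡ 30·30·30: 30·30 = 900 ≡ 30, then 30·30 = 900 ≡ 30. So 30^38 ≡ 30 (mod 58).
So h(28) = h(30) = 30 while 28 ≠ 30, so h is not injective.
Since h is not injective, we determine |image(h)|. Computing x^38 mod 58 for each x (by repeated squaring, reducing mod 58 at every step), the values h(0), h(1), …, h(57) are: 0, 1, 38, 5, 52, 49, 16, 53, 4, 25, 6, 51, 28, 7, 42, 13, 36, 57, 22, 35, 54, 33, 24, 45, 20, 23, 34, 9, 30, 29, 30, 9, 34, 23, 20, 45, 24, 33, 54, 35, 22, 57, 36, 13, 42, 7, 28, 51, 6, 25, 4, 53, 16, 49, 52, 5, 38, 1.
The distinct values are {0, 1, 4, 5, 6, 7, 9, 13, 16, 20, 22, 23, 24, 25, 28, 29, 30, 33, 34, 35, 36, 38, 42, 45, 49, 51, 52, 53, 54, 57}; there are 30 of them.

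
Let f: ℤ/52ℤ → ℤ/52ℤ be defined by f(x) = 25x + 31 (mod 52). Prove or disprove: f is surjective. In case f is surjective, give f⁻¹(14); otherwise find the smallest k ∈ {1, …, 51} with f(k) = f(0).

43

Since gcd(25, 52) = 1, 25 is invertible modulo 52. Euclid's algorithm: 52 = 2·25 + 2, 25 = 12·2 + 1; back-substituting gives 1 = 25·25 − 12·52, so 25⁻¹ ≡ 25 (mod 52).
For any y ∈ ℤ/52ℤ, x = 25(y − 31) mod 52 satisfies f(x) = 25·25(y − 31) + 31 ≡ y (since 25·25 ≡ 1 mod 52). So every y has a preimage.
Thus f is surjective.
Since f is surjective, we compute f⁻¹(14): solve 25x + 31 ≡ 14 (mod 52), i.e. 25x ≡ 35 (mod 52).
Multiplying by 25⁻¹ = 25 gives x ≡ 25·35 = 875 = 16·52 + 43 ≡ 43 (mod 52).
Check: f(43) = 25·43 + 31 = 1106 = 21·52 + 14 ≡ 14 (mod 52).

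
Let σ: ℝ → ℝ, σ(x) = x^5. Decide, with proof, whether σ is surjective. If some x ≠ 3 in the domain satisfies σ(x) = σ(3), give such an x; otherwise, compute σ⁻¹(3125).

For any y ∈ ℝ, x = y^{1/5} ∈ ℝ gives σ(x) = y, so σ is surjective.
Since x ↦ x^5 is strictly increasing on ℝ, it is injective there, so no x ≠ 3 in the domain has σ(x) = σ(3). We therefore compute σ⁻¹(3125) = 3125^{1/5} = 5 (indeed 5^5 = 3125).

5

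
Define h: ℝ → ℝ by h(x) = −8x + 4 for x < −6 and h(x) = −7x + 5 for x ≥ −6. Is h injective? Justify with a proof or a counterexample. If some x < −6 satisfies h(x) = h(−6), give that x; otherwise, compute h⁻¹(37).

-32/7

Both pieces are strictly decreasing (slopes −8 and −7), so each is injective on its own interval.
The left piece maps (−∞, −6) onto (52, ∞); the right piece maps [−6, ∞) onto (−∞, 47].
These images are disjoint, so no value is attained by both pieces. Thus h is injective.
Because the two images are disjoint, no x < −6 has h(x) = h(−6), so we compute h⁻¹(37): 37 lies in (−∞, 47], so solve −7x + 5 = 37: x = (37 − 5)/(−7) = −32/7.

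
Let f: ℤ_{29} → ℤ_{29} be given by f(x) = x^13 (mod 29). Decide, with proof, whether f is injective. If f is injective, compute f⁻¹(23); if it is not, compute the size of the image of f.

24

Since 29 is prime, the nonzero elements of ℤ_{29} form a cyclic group of order 28.
As gcd(13, 28) = 1, raising to the 13th power is a bijection on this group: if a^13 ≡ b^13 then (ab^{−1})^13 = 1, and the only element of order dividing gcd(13, 28) = 1 is 1, so a = b.
With f(0) = 0 this makes f injective on all of ℤ_{29}, hence bijective (finite equal-size domain and codomain). In particular f is injective.
Since f is injective, we find the preimage of 23. The inverse of x ↦ x^13 on (ℤ_{29})^× is x ↦ x^13, because 13·13 = 169 = 6·28 + 1 ≡ 1 (mod 28) and x^{28} = 1 for x ≠ 0 (Fermat). So f⁻¹(23) = 23^13 mod 29.
Repeated squaring mod 29: 23^1 ≡ 23, 23^2 ≡ 23² = 529 ≡ 7, 23^4 ≡ 7² = 49 ≡ 20, 23^8 ≡ 20² = 400 ≡ 23. Since 13 = 8 + 4 + 1, 23^13 ≡ 23·20·23: 23·20 = 460 ≡ 25, then 25·23 = 575 ≡ 24. So 23^13 ≡ 24 (mod 29).
Hence f⁻¹(23) = 24.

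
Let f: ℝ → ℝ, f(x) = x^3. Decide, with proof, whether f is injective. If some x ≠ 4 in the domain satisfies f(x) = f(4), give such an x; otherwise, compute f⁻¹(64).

4

On ℝ, x ↦ x^3 is strictly increasing (since 3 is odd), so f(a) = f(b) forces a = b. So f is injective.
Since x ↦ x^3 is strictly increasing on ℝ, it is injective there, so no x ≠ 4 in the domain has f(x) = f(4). We therefore compute f⁻¹(64) = 64^{1/3} = 4 (indeed 4^3 = 64).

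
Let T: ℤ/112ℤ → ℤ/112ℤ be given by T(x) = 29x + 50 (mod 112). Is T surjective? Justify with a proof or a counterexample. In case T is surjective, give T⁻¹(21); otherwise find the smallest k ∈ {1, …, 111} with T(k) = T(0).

111

Since gcd(29, 112) = 1, 29 is invertible modulo 112. Euclid's algorithm: 112 = 3·29 + 25, 29 = 1·25 + 4, 25 = 6·4 + 1; back-substituting gives 1 = 85·29 − 22·112, so 29⁻¹ ≡ 85 (mod 112).
Then y ↦ 85(y − 50) is a two-sided inverse to T, so every y ∈ ℤ/112ℤ has a preimage.
So T is surjective.
Since T is surjective, we compute T⁻¹(21): solve 29x + 50 ≡ 21 (mod 112), i.e. 29x ≡ 83 (mod 112).
Multiplying by 29⁻¹ = 85 gives x ≡ 85·83 = 7055 = 62·112 + 111 ≡ 111 (mod 112).
Check: T(111) = 29·111 + 50 = 3269 = 29·112 + 21 ≡ 21 (mod 112).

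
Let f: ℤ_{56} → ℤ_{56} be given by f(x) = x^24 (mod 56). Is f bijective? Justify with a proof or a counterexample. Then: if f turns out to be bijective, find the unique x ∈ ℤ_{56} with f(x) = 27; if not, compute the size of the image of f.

f(1) = 1^24 = 1.
f(3): Repeated squaring mod 56: 3^1 ≡ 3, 3^2 ≡ 3² = 9, 3^4 ≡ 9² = 81 ≡ 25, 3^8 ≡ 25² = 625 ≡ 9, 3^16 ≡ 9² = 81 ≡ 25. Since 24 = 16 + 8, 3^24 ≡ 25·9: 25·9 = 225 ≡ 1. So 3^24 ≡ 1 (mod 56).
So f(1) = f(3) = 1 while 1 ≠ 3, therefore f is not injective, hence not bijective.
Since f is not bijective, we determine |image(f)|. Computing x^24 mod 56 for each x (by repeated squaring, reducing mod 56 at every step), the values f(0), f(1), …, f(55) are: 0, 1, 8, 1, 8, 1, 8, 49, 8, 1, 8, 1, 8, 1, 0, 1, 8, 1, 8, 1, 8, 49, 8, 1, 8, 1, 8, 1, 0, 1, 8, 1, 8, 1, 8, 49, 8, 1, 8, 1, 8, 1, 0, 1, 8, 1, 8, 1, 8, 49, 8, 1, 8, 1, 8, 1.
The distinct values are {0, 1, 8, 49}; there are 4 of them.

4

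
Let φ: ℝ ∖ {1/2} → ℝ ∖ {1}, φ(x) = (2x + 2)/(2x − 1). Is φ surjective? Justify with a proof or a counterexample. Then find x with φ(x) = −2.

For any y ≠ 1, solving y(2x − 1) = 2x + 2 for x gives a well-defined x ≠ 1/2. So φ is surjective.
Solving φ(x) = −2: cross-multiplying gives 2x + 2 = −2(2x − 1), which rearranges to 6x = 0, so x = 0.

0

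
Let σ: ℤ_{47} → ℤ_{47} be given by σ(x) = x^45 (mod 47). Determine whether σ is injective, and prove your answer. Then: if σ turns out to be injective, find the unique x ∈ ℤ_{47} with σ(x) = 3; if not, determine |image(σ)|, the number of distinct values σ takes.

16

Since 47 is prime, the nonzero elements of ℤ_{47} form a cyclic group of order 46.
As gcd(45, 46) = 1, raising to the 45th power is a bijection on this group: if u^45 ≡ v^45 then (uv^{−1})^45 = 1, and the only element of order dividing gcd(45, 46) = 1 is 1, so u = v.
With σ(0) = 0 this makes σ injective on all of ℤ_{47}, hence bijective (finite equal-size domain and codomain). In particular σ is injective.
Since σ is injective, we find the preimage of 3. The inverse of x ↦ x^45 on (ℤ_{47})^× is x ↦ x^45, because 45·45 = 2025 = 44·46 + 1 ≡ 1 (mod 46) and x^{46} = 1 for x ≠ 0 (Fermat). So σ⁻¹(3) = 3^45 mod 47.
Repeated squaring mod 47: 3^1 ≡ 3, 3^2 ≡ 3² = 9, 3^4 ≡ 9² = 81 ≡ 34, 3^8 ≡ 34² = 1156 ≡ 28, 3^16 ≡ 28² = 784 ≡ 32, 3^32 ≡ 32² = 1024 ≡ 37. Since 45 = 32 + 8 + 4 + 1, 3^45 ≡ 37·28·34·3: 37·28 = 1036 ≡ 2, then 2·34 = 68 ≡ 21, then 21·3 = 63 ≡ 16. So 3^45 ≡ 16 (mod 47).
Hence σ⁻¹(3) = 16.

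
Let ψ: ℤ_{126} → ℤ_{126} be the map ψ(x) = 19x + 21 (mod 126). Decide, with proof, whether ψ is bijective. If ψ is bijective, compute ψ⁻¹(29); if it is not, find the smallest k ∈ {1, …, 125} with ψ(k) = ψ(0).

Suppose ψ(x_1) = ψ(x_2) in ℤ_{126}. Then 19x_1 + 21 ≡ 19x_2 + 21 (mod 126), thus 19(x_1 − x_2) ≡ 0 (mod 126).
Since gcd(19, 126) = 1, 19 is invertible modulo 126, thus x_1 − x_2 ≡ 0 (mod 126), i.e. x_1 = x_2.
We now compute 19⁻¹ mod 126 explicitly. Euclid's algorithm: 126 = 6·19 + 12, 19 = 1·12 + 7, 12 = 1·7 + 5, 7 = 1·5 + 2, 5 = 2·2 + 1; back-substituting gives 1 = 73·19 − 11·126, so 19⁻¹ ≡ 73 (mod 126).
Then y ↦ 73(y − 21) is a two-sided inverse to ψ, so every y ∈ ℤ_{126} has a preimage.
Thus ψ is bijective.
Since ψ is bijective, we compute ψ⁻¹(29): solve 19x + 21 ≡ 29 (mod 126), i.e. 19x ≡ 8 (mod 126).
Multiplying by 19⁻¹ = 73 gives x ≡ 73·8 = 584 = 4·126 + 80 ≡ 80 (mod 126).
Check: ψ(80) = 19·80 + 21 = 1541 = 12·126 + 29 ≡ 29 (mod 126).

80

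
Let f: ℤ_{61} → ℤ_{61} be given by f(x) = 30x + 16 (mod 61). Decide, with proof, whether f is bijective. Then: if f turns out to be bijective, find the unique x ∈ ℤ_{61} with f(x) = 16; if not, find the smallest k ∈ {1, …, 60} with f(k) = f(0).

By definition, f is injective if f(u) = f(v) implies u = v.
If f(u) = f(v), then 30u ≡ 30v (mod 61). Because gcd(30, 61) = 1, we may cancel 30 to get u ≡ v (mod 61).
We now compute 30⁻¹ mod 61 explicitly. Euclid's algorithm: 61 = 2·30 + 1; back-substituting gives 1 = 59·30 − 29·61, so 30⁻¹ ≡ 59 (mod 61).
For any y ∈ ℤ_{61}, x = 59(y − 16) mod 61 satisfies f(x) = 30·59(y − 16) + 16 ≡ y (since 30·59 ≡ 1 mod 61). So every y has a preimage.
Thus f is bijective.
Since f is bijective, we find f⁻¹(16): we need 30x ≡ 16 − 16 ≡ 0 (mod 61). Using 30⁻¹ = 59: x ≡ 59·0 = 0, so x = 0.
Check: f(0) = 30·0 + 16 = 16 ≡ 16 (mod 61).

0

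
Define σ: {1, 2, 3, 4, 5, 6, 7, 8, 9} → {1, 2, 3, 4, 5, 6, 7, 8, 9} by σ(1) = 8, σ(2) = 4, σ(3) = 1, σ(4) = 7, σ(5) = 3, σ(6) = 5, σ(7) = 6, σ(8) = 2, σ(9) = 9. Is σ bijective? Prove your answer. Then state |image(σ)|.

9

The values 8, 4, 1, 7, 3, 5, 6, 2, 9 are a permutation of {1, 2, 3, 4, 5, 6, 7, 8, 9}: each element appears exactly once.
So σ is injective and surjective, hence bijective.
The image of σ is {1, 2, 3, 4, 5, 6, 7, 8, 9}, which has 9 elements.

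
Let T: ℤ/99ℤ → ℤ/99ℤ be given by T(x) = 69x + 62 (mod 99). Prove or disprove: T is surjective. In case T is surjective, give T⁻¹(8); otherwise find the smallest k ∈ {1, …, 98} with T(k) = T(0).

Recall: surjectivity means every element of the codomain has a preimage under T.
Since gcd(69, 99) = 3, we have 69x ≡ 0 (mod 3) for all x, so T(x) ≡ 2 (mod 3).
But 0 ≢ 2 (mod 3), so 0 ∈ ℤ/99ℤ has no preimage. So T is not surjective.
Since T is not surjective, we find the least positive k with T(k) = T(0): this means 69k ≡ 0 (mod 99), i.e. 99 ∣ 69k. Since gcd(69, 99) = 3, dividing through by 3 this holds exactly when 33 ∣ 23k, and as gcd(23, 33) = 1, exactly when 33 ∣ k.
The smallest positive such k is 33.

33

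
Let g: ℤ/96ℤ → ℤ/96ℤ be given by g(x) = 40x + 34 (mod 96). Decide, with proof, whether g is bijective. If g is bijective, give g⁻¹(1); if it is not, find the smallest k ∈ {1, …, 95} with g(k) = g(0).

12

We have gcd(40, 96) = 8 > 1. Taking u = 0 and v = 12: g(0) = 34 and g(12) = 40·12 + 34 = 514 ≡ 34 (mod 96).
So g(0) = g(12) while 0 ≠ 12, thus g is not injective, hence not bijective.
Since g is not bijective, we find the least positive k with g(k) = g(0): this means 40k ≡ 0 (mod 96), i.e. 96 ∣ 40k. Since gcd(40, 96) = 8, dividing through by 8 this holds exactly when 12 ∣ 5k, and as gcd(5, 12) = 1, exactly when 12 ∣ k.
The smallest positive such k is 12.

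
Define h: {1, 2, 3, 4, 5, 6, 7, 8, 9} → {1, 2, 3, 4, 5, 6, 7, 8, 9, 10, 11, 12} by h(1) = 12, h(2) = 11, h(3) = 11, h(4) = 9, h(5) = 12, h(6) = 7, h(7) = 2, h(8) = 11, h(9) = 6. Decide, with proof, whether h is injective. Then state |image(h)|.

6

h(2) = 11 = h(3) with 2 ≠ 3, so h is not injective.
The image of h is {2, 6, 7, 9, 11, 12}, which has 6 elements.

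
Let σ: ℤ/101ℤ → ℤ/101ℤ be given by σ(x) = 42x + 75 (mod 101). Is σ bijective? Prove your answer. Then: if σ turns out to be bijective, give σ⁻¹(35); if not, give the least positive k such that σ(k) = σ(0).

If σ(u) = σ(v), then 42u ≡ 42v (mod 101). Because gcd(42, 101) = 1, we may cancel 42 to get u ≡ v (mod 101).
We now compute 42⁻¹ mod 101 explicitly. Euclid's algorithm: 101 = 2·42 + 17, 42 = 2·17 + 8, 17 = 2·8 + 1; back-substituting gives 1 = 89·42 − 37·101, so 42⁻¹ ≡ 89 (mod 101).
For any y ∈ ℤ/101ℤ, x = 89(y − 75) mod 101 satisfies σ(x) = 42·89(y − 75) + 75 ≡ y (since 42·89 ≡ 1 mod 101). So every y has a preimage.
Thus σ is bijective.
Since σ is bijective, we compute σ⁻¹(35): solve 42x + 75 ≡ 35 (mod 101), i.e. 42x ≡ 61 (mod 101).
Multiplying by 42⁻¹ = 89 gives x ≡ 89·61 = 5429 = 53·101 + 76 ≡ 76 (mod 101).
Check: σ(76) = 42·76 + 75 = 3267 = 32·101 + 35 ≡ 35 (mod 101).

76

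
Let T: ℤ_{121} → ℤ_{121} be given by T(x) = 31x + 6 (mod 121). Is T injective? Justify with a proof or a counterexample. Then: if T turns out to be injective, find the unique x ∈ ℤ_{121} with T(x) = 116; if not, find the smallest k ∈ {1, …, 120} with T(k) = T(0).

Recall that injectivity means: for all u, v in the domain, T(u) = T(v) implies u = v.
If T(u) = T(v), then 31u ≡ 31v (mod 121). Because gcd(31, 121) = 1, we may cancel 31 to get u ≡ v (mod 121).
Thus T is injective.
We now compute 31⁻¹ mod 121 explicitly. Euclid's algorithm: 121 = 3·31 + 28, 31 = 1·28 + 3, 28 = 9·3 + 1; back-substituting gives 1 = 82·31 − 21·121, so 31⁻¹ ≡ 82 (mod 121).
Since T is injective, we find T⁻¹(116): we need 31x ≡ 116 − 6 ≡ 110 (mod 121). Using 31⁻¹ = 82: x ≡ 82·110 = 9020 = 74·121 + 66, so x = 66.
Check: T(66) = 31·66 + 6 = 2052 = 16·121 + 116 ≡ 116 (mod 121).

66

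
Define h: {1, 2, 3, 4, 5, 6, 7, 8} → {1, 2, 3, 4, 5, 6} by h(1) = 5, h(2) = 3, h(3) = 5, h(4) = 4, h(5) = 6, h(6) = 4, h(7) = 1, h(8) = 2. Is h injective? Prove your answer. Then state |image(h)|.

6

h(1) = 5 = h(3) with 1 ≠ 3, so h is not injective.
The image of h is {1, 2, 3, 4, 5, 6}, which has 6 elements.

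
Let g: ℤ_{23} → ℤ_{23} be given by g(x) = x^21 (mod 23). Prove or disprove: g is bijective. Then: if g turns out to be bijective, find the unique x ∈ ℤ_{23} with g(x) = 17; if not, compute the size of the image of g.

19

Since 23 is prime, the nonzero elements of ℤ_{23} form a cyclic group of order 22.
As gcd(21, 22) = 1, raising to the 21st power is a bijection on this group: if u^21 ≡ v^21 then (uv^{−1})^21 = 1, and the only element of order dividing gcd(21, 22) = 1 is 1, so u = v.
With g(0) = 0 this makes g injective on all of ℤ_{23}, hence bijective (finite equal-size domain and codomain). In particular g is bijective.
Since g is bijective, we find the preimage of 17. The inverse of x ↦ x^21 on (ℤ_{23})^× is x ↦ x^21, because 21·21 = 441 = 20·22 + 1 ≡ 1 (mod 22) and x^{22} = 1 for x ≠ 0 (Fermat). So g⁻¹(17) = 17^21 mod 23.
Repeated squaring mod 23: 17^1 ≡ 17, 17^2 ≡ 17² = 289 ≡ 13, 17^4 ≡ 13² = 169 ≡ 8, 17^8 ≡ 8² = 64 ≡ 18, 17^16 ≡ 18² = 324 ≡ 2. Since 21 = 16 + 4 + 1, 17^21 ≡ 2·8·17: 2·8 = 16, then 16·17 = 272 ≡ 19. So 17^21 ≡ 19 (mod 23).
Hence g⁻¹(17) = 19.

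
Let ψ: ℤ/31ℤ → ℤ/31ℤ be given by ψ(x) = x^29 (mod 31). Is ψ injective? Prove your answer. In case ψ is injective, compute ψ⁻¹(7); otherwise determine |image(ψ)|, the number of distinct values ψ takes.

9

Since 31 is prime, the nonzero elements of ℤ/31ℤ form a cyclic group of order 30.
As gcd(29, 30) = 1, raising to the 29th power is a bijection on this group: if a^29 ≡ b^29 then (ab^{−1})^29 = 1, and the only element of order dividing gcd(29, 30) = 1 is 1, so a = b.
With ψ(0) = 0 this makes ψ injective on all of ℤ/31ℤ, hence bijective (finite equal-size domain and codomain). In particular ψ is injective.
Since ψ is injective, we find the preimage of 7. The inverse of x ↦ x^29 on (ℤ/31ℤ)^× is x ↦ x^29, because 29·29 = 841 = 28·30 + 1 ≡ 1 (mod 30) and x^{30} = 1 for x ≠ 0 (Fermat). So ψ⁻¹(7) = 7^29 mod 31.
Repeated squaring mod 31: 7^1 ≡ 7, 7^2 ≡ 7² = 49 ≡ 18, 7^4 ≡ 18² = 324 ≡ 14, 7^8 ≡ 14² = 196 ≡ 10, 7^16 ≡ 10² = 100 ≡ 7. Since 29 = 16 + 8 + 4 + 1, 7^29 ≡ 7·10·14·7: 7·10 = 70 ≡ 8, then 8·14 = 112 ≡ 19, then 19·7 = 133 ≡ 9. So 7^29 ≡ 9 (mod 31).
Hence ψ⁻¹(7) = 9.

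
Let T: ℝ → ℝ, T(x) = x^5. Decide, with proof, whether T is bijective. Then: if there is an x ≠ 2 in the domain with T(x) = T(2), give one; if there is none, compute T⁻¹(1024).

4

On ℝ, x ↦ x^5 is strictly increasing (injective) and for any y ∈ ℝ the 5th root y^{1/5} lies in ℝ (surjective). So T is bijective.
Since x ↦ x^5 is strictly increasing on ℝ, it is injective there, so no x ≠ 2 in the domain has T(x) = T(2). We therefore compute T⁻¹(1024) = 1024^{1/5} = 4 (indeed 4^5 = 1024).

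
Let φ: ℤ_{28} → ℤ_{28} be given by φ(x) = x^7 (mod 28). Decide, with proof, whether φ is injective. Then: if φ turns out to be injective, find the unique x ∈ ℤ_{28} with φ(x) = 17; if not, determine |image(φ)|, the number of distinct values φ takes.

φ(0) = 0^7 = 0.
φ(14): Repeated squaring mod 28: 14^1 ≡ 14, 14^2 ≡ 14² = 196 ≡ 0, 14^4 ≡ 0² = 0. Since 7 = 4 + 2 + 1, 14^7 ≡ 0·0·14: 0·0 = 0, then 0·14 = 0. So 14^7 ≡ 0 (mod 28).
So φ(0) = φ(14) = 0 while 0 ≠ 14, thus φ is not injective.
Since φ is not injective, we determine |image(φ)|. Computing x^7 mod 28 for each x (by repeated squaring, reducing mod 28 at every step), the values φ(0), φ(1), …, φ(27) are: 0, 1, 16, 3, 4, 5, 20, 7, 8, 9, 24, 11, 12, 13, 0, 15, 16, 17, 4, 19, 20, 21, 8, 23, 24, 25, 12, 27.
The distinct values are {0, 1, 3, 4, 5, 7, 8, 9, 11, 12, 13, 15, 16, 17, 19, 20, 21, 23, 24, 25, 27}; there are 21 of them.

21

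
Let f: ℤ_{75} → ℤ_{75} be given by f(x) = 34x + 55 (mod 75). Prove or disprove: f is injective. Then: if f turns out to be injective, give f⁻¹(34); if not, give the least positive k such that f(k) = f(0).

If f(u) = f(v), then 34u ≡ 34v (mod 75). Because gcd(34, 75) = 1, we may cancel 34 to get u ≡ v (mod 75).
Thus f is injective.
We now compute 34⁻¹ mod 75 explicitly. Euclid's algorithm: 75 = 2·34 + 7, 34 = 4·7 + 6, 7 = 1·6 + 1; back-substituting gives 1 = 64·34 − 29·75, so 34⁻¹ ≡ 64 (mod 75).
Since f is injective, we compute f⁻¹(34): solve 34x + 55 ≡ 34 (mod 75), i.e. 34x ≡ 54 (mod 75).
Multiplying by 34⁻¹ = 64 gives x ≡ 64·54 = 3456 = 46·75 + 6 ≡ 6 (mod 75).
Check: f(6) = 34·6 + 55 = 259 = 3·75 + 34 ≡ 34 (mod 75).

6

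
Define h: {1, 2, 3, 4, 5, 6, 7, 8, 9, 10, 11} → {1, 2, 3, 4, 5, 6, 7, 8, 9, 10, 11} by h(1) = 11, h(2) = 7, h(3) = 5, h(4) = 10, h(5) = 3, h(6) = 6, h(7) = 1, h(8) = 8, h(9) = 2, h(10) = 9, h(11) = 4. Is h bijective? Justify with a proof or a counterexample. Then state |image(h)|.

11

The values 11, 7, 5, 10, 3, 6, 1, 8, 2, 9, 4 are a permutation of {1, 2, 3, 4, 5, 6, 7, 8, 9, 10, 11}: each element appears exactly once.
So h is injective and surjective, hence bijective.
The image of h is {1, 2, 3, 4, 5, 6, 7, 8, 9, 10, 11}, which has 11 elements.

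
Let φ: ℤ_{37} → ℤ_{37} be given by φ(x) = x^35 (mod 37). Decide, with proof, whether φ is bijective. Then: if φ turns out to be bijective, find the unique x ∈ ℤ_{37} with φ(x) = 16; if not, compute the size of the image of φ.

Since 37 is prime, the nonzero elements of ℤ_{37} form a cyclic group of order 36.
As gcd(35, 36) = 1, raising to the 35th power is a bijection on this group: if x_1^35 ≡ x_2^35 then (x_1x_2^{−1})^35 = 1, and the only element of order dividing gcd(35, 36) = 1 is 1, so x_1 = x_2.
With φ(0) = 0 this makes φ injective on all of ℤ_{37}, hence bijective (finite equal-size domain and codomain). In particular φ is bijective.
Since φ is bijective, we find the preimage of 16. The inverse of x ↦ x^35 on (ℤ_{37})^× is x ↦ x^35, because 35·35 = 1225 = 34·36 + 1 ≡ 1 (mod 36) and x^{36} = 1 for x ≠ 0 (Fermat). So φ⁻¹(16) = 16^35 mod 37.
Repeated squaring mod 37: 16^1 ≡ 16, 16^2 ≡ 16² = 256 ≡ 34, 16^4 ≡ 34² = 1156 ≡ 9, 16^8 ≡ 9² = 81 ≡ 7, 16^16 ≡ 7² = 49 ≡ 12, 16^32 ≡ 12² = 144 ≡ 33. Since 35 = 32 + 2 + 1, 16^35 ≡ 33·34·16: 33·34 = 1122 ≡ 12, then 12·16 = 192 ≡ 7. So 16^35 ≡ 7 (mod 37).
Hence φ⁻¹(16) = 7.

7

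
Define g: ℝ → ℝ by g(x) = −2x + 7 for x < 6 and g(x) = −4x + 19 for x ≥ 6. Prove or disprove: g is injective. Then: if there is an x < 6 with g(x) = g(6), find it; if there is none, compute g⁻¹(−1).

4

Both pieces are strictly decreasing (slopes −2 and −4), so each is injective on its own interval.
The left piece maps (−∞, 6) onto (−5, ∞); the right piece maps [6, ∞) onto (−∞, −5].
These images are disjoint, so no value is attained by both pieces. So g is injective.
Because the two images are disjoint, no x < 6 has g(x) = g(6), so we compute g⁻¹(−1): −1 lies in (−5, ∞), so solve −2x + 7 = −1: x = (−1 − 7)/(−2) = 4.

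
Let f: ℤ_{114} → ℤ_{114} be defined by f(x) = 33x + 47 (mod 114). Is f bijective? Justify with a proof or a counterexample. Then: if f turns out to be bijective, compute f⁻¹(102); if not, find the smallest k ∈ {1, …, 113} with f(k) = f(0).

38

We have gcd(33, 114) = 3 > 1. Taking s = 0 and t = 38: f(0) = 47 and f(38) = 33·38 + 47 = 1301 ≡ 47 (mod 114).
So f(0) = f(38) while 0 ≠ 38, so f is not injective, hence not bijective.
Since f is not bijective, we find the least positive k with f(k) = f(0): this means 33k ≡ 0 (mod 114), i.e. 114 ∣ 33k. Since gcd(33, 114) = 3, dividing through by 3 this holds exactly when 38 ∣ 11k, and as gcd(11, 38) = 1, exactly when 38 ∣ k.
The smallest positive such k is 38.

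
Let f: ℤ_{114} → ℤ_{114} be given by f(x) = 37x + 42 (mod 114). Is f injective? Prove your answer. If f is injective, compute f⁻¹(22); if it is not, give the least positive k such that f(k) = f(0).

Suppose f(a) = f(b) in ℤ_{114}. Then 37a + 42 ≡ 37b + 42 (mod 114), so 37(a − b) ≡ 0 (mod 114).
Since gcd(37, 114) = 1, 37 is invertible modulo 114, thus a − b ≡ 0 (mod 114), i.e. a = b.
Therefore f is injective.
We now compute 37⁻¹ mod 114 explicitly. Euclid's algorithm: 114 = 3·37 + 3, 37 = 12·3 + 1; back-substituting gives 1 = 37·37 − 12·114, so 37⁻¹ ≡ 37 (mod 114).
Since f is injective, we compute f⁻¹(22): solve 37x + 42 ≡ 22 (mod 114), i.e. 37x ≡ 94 (mod 114).
Multiplying by 37⁻¹ = 37 gives x ≡ 37·94 = 3478 = 30·114 + 58 ≡ 58 (mod 114).
Check: f(58) = 37·58 + 42 = 2188 = 19·114 + 22 ≡ 22 (mod 114).

58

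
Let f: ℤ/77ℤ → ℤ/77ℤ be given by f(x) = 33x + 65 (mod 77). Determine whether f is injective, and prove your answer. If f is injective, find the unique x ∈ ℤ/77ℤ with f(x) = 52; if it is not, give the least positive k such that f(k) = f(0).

We have gcd(33, 77) = 11 > 1. Taking x_1 = 0 and x_2 = 7: f(0) = 65 and f(7) = 33·7 + 65 = 296 ≡ 65 (mod 77).
So f(0) = f(7) while 0 ≠ 7, so f is not injective.
Since f is not injective, we find the least positive k with f(k) = f(0): this means 33k ≡ 0 (mod 77), i.e. 77 ∣ 33k. Since gcd(33, 77) = 11, dividing through by 11 this holds exactly when 7 ∣ 3k, and as gcd(3, 7) = 1, exactly when 7 ∣ k.
The smallest positive such k is 7.

7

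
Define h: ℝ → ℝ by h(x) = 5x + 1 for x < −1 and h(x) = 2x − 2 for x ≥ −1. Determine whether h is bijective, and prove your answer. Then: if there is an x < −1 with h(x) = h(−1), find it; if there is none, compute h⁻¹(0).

Both pieces are strictly increasing (slopes 5 and 2), so each is injective on its own interval.
The left piece maps (−∞, −1) onto (−∞, −4); the right piece maps [−1, ∞) onto [−4, ∞).
Since −4 = −4, the images partition ℝ: h is injective and surjective, hence bijective.
Because the two images are disjoint, no x < −1 has h(x) = h(−1), so we compute h⁻¹(0): 0 lies in [−4, ∞), so solve 2x − 2 = 0: x = (0 + 2)/2 = 1.

1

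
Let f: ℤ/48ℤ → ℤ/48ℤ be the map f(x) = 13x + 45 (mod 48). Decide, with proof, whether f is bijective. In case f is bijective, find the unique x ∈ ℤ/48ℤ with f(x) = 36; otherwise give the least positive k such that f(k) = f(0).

3

Suppose f(s) = f(t) in ℤ/48ℤ. Then 13s + 45 ≡ 13t + 45 (mod 48), thus 13(s − t) ≡ 0 (mod 48).
Since gcd(13, 48) = 1, 13 is invertible modulo 48, hence s − t ≡ 0 (mod 48), i.e. s = t.
We now compute 13⁻¹ mod 48 explicitly. Euclid's algorithm: 48 = 3·13 + 9, 13 = 1·9 + 4, 9 = 2·4 + 1; back-substituting gives 1 = 37·13 − 10·48, so 13⁻¹ ≡ 37 (mod 48).
For any y ∈ ℤ/48ℤ, x = 37(y − 45) mod 48 satisfies f(x) = 13·37(y − 45) + 45 ≡ y (since 13·37 ≡ 1 mod 48). So every y has a preimage.
Thus f is bijective.
Since f is bijective, we find f⁻¹(36): we need 13x ≡ 36 − 45 ≡ 39 (mod 48). Using 13⁻¹ = 37: x ≡ 37·39 = 1443 = 30·48 + 3, so x = 3.
Check: f(3) = 13·3 + 45 = 84 = 1·48 + 36 ≡ 36 (mod 48).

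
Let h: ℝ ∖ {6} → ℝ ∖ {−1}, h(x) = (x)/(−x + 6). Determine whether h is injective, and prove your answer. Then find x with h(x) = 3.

9/2

Suppose h(u) = h(v). Cross-multiplying: (u)(−v + 6) = (v)(−u + 6).
Expanding both sides and cancelling the symmetric terms leaves 6·(u − v) = 0. Since 6 ≠ 0, u = v. Therefore h is injective.
Solving h(x) = 3: cross-multiplying gives x = 3(−x + 6), which rearranges to 4x = 18, so x = 9/2.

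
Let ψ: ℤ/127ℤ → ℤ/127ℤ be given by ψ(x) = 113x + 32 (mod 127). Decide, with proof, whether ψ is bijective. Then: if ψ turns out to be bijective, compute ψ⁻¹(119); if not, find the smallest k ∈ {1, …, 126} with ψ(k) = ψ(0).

Suppose ψ(u) = ψ(v) in ℤ/127ℤ. Then 113u + 32 ≡ 113v + 32 (mod 127), so 113(u − v) ≡ 0 (mod 127).
Since gcd(113, 127) = 1, 113 is invertible modulo 127, hence u − v ≡ 0 (mod 127), i.e. u = v.
We now compute 113⁻¹ mod 127 explicitly. Euclid's algorithm: 127 = 1·113 + 14, 113 = 8·14 + 1; back-substituting gives 1 = 9·113 − 8·127, so 113⁻¹ ≡ 9 (mod 127).
For any y ∈ ℤ/127ℤ, x = 9(y − 32) mod 127 satisfies ψ(x) = 113·9(y − 32) + 32 ≡ y (since 113·9 ≡ 1 mod 127). So every y has a preimage.
Thus ψ is bijective.
Since ψ is bijective, we compute ψ⁻¹(119): solve 113x + 32 ≡ 119 (mod 127), i.e. 113x ≡ 87 (mod 127).
Multiplying by 113⁻¹ = 9 gives x ≡ 9·87 = 783 = 6·127 + 21 ≡ 21 (mod 127).
Check: ψ(21) = 113·21 + 32 = 2405 = 18·127 + 119 ≡ 119 (mod 127).

21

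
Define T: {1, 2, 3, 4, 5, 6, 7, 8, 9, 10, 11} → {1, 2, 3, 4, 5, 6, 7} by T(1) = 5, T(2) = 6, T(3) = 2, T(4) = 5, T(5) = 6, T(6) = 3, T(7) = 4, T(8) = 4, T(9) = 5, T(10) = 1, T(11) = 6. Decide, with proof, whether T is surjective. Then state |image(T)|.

6

No element maps to 7, so T is not surjective.
The image of T is {1, 2, 3, 4, 5, 6}, which has 6 elements.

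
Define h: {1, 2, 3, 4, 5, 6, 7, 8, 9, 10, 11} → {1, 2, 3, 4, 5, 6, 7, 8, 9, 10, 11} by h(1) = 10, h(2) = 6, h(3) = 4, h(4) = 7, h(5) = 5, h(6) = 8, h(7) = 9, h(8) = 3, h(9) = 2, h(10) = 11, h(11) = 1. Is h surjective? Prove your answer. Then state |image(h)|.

11

Every element of the codomain has a preimage: 1 = h(11), 2 = h(9), 3 = h(8), 4 = h(3), 5 = h(5), 6 = h(2), 7 = h(4), 8 = h(6), 9 = h(7), 10 = h(1), 11 = h(10).
Thus h is surjective.
The image of h is {1, 2, 3, 4, 5, 6, 7, 8, 9, 10, 11}, which has 11 elements.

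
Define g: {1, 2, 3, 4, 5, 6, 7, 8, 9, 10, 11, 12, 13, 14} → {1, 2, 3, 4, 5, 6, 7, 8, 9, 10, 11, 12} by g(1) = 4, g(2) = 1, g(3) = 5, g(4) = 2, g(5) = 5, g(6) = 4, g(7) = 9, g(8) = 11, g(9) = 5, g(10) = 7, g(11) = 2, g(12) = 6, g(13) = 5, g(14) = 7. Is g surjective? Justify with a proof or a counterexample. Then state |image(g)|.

8

No element maps to 3, so g is not surjective.
The image of g is {1, 2, 4, 5, 6, 7, 9, 11}, which has 8 elements.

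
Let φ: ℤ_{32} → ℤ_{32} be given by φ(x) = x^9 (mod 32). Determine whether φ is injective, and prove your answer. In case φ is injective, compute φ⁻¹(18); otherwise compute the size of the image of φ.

φ(0) = 0^9 = 0.
φ(2): Repeated squaring mod 32: 2^1 ≡ 2, 2^2 ≡ 2² = 4, 2^4 ≡ 4² = 16, 2^8 ≡ 16² = 256 ≡ 0. Since 9 = 8 + 1, 2^9 ≡ 0·2: 0·2 = 0. So 2^9 ≡ 0 (mod 32).
So φ(0) = φ(2) = 0 while 0 ≠ 2, hence φ is not injective.
Since φ is not injective, we determine |image(φ)|. Computing x^9 mod 32 for each x (by repeated squaring, reducing mod 32 at every step), the values φ(0), φ(1), …, φ(31) are: 0, 1, 0, 3, 0, 5, 0, 7, 0, 9, 0, 11, 0, 13, 0, 15, 0, 17, 0, 19, 0, 21, 0, 23, 0, 25, 0, 27, 0, 29, 0, 31.
The distinct values are {0, 1, 3, 5, 7, 9, 11, 13, 15, 17, 19, 21, 23, 25, 27, 29, 31}; there are 17 of them.

17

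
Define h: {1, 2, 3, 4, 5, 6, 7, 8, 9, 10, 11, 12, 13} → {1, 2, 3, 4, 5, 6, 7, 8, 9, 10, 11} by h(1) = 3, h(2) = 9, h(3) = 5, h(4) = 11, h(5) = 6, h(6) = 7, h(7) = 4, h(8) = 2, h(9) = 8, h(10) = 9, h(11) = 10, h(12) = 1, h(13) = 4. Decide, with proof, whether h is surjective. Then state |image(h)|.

Every element of the codomain has a preimage: 1 = h(12), 2 = h(8), 3 = h(1), 4 = h(7), 5 = h(3), 6 = h(5), 7 = h(6), 8 = h(9), 9 = h(2), 10 = h(11), 11 = h(4).
Thus h is surjective.
The image of h is {1, 2, 3, 4, 5, 6, 7, 8, 9, 10, 11}, which has 11 elements.

11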